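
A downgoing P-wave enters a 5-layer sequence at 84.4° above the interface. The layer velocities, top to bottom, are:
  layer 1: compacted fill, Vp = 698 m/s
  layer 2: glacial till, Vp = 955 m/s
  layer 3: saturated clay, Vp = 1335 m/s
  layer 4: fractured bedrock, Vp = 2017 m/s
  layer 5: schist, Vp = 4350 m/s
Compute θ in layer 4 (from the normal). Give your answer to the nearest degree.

16°

From the normal: θ₁ = 90° − 84.4° = 5.6°.
Ray parameter p = sin 5.6° / 698 = 1.3980e-04 s/m.
sin θ_4 = p·V_4 = 1.3980e-04 × 2017 = 0.2820.
θ_4 = 16.38° from the vertical.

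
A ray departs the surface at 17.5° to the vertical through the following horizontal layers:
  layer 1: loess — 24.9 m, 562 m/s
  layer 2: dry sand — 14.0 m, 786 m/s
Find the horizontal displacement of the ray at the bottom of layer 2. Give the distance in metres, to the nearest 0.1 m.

p = sin θ₁/V₁ = sin 17.5°/562 = 5.3506e-04 s/m is conserved through the stack.
Layer 1: θ = 17.50°; offset = 24.9·tan 17.50° = 7.851 m.
Layer 2: sin θ = p·786 = 0.4206 → θ = 24.87°; offset = 14.0·tan 24.87° = 6.490 m.
Total horizontal offset = 14.341 m.

14.3 m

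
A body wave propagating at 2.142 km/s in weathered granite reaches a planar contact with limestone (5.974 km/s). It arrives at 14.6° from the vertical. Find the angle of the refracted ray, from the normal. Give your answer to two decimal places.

44.67°

sin θ₁/V₁ = sin θ₂/V₂ ⇒ sin θ₂ = 5.974·sin 14.6°/2.142 = 5.974·0.2521/2.142 = 0.7030.
θ₂ = arcsin 0.7030 = 44.67° from the normal.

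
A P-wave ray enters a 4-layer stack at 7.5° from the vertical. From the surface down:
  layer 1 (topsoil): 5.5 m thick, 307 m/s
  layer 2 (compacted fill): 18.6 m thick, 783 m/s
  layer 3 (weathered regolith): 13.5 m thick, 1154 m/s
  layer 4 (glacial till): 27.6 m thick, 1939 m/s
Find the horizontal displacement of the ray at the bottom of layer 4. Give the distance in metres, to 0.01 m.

55.09 m

p = sin θ₁/V₁ = sin 7.5°/307 = 4.2517e-04 s/m is conserved through the stack.
Layer 1: θ = 7.50°; offset = 5.5·tan 7.50° = 0.7241 m.
Layer 2: sin θ = p·783 = 0.3329 → θ = 19.45°; offset = 18.6·tan 19.45° = 6.5666 m.
Layer 3: sin θ = p·1154 = 0.4906 → θ = 29.38°; offset = 13.5·tan 29.38° = 7.6015 m.
Layer 4: sin θ = p·1939 = 0.8244 → θ = 55.53°; offset = 27.6·tan 55.53° = 40.1996 m.
Summing the layer offsets gives 55.0918 m.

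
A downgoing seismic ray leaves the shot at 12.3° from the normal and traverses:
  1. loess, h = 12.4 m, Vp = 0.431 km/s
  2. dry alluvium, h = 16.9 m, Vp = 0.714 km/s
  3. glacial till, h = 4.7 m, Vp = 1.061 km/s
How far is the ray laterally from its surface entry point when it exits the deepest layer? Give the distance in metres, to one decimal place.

Apply Snell's law at each interface; in layer i the horizontal offset is hᵢ·tan θᵢ.
Layer 1: θ = 12.30°; offset = 12.4·tan 12.30° = 2.704 m.
Layer 2: sin θ = 0.714·sin 12.3°/0.431 = 0.3529, θ = 20.67°; offset = 16.9·tan 20.67° = 6.374 m.
Layer 3: sin θ = 1.061·sin 12.3°/0.431 = 0.5244, θ = 31.63°; offset = 4.7·tan 31.63° = 2.895 m.
Summing the layer offsets gives 11.973 m.

12.0 m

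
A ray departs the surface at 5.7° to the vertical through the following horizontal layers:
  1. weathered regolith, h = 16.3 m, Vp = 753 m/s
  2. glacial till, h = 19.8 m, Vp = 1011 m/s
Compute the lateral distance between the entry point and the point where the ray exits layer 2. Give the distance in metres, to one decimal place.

4.3 m

Ray parameter p = sin 5.7° / 753 m/s = 1.3190e-04 s/m.
Layer 1: θ = 5.70°; offset = 16.3·tan 5.70° = 1.627 m.
Layer 2: sin θ = p·1011 = 0.1333 → θ = 7.66°; offset = 19.8·tan 7.66° = 2.664 m.
Σ offsets = 4.291 m.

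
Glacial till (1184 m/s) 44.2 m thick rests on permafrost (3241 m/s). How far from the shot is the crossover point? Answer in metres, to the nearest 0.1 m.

θ_c = arcsin(1184/3241) = 21.43°, so cos θ_c = 0.9309 and tᵢ = 2h cos θ_c/V₁ = 0.0695 s.
At crossover x/V₁ = x/V₂ + tᵢ ⇒ x = tᵢ/(1/V₁ − 1/V₂) = 0.06950/(8.4459e-04 − 3.0855e-04) = 129.66 m.

129.7 m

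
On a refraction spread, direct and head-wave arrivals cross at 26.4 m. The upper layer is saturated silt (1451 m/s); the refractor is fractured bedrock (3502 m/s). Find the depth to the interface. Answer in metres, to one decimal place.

h = (x_cross/2)·√((V₂−V₁)/(V₂+V₁)).
(V₂−V₁)/(V₂+V₁) = (3502−1451)/(3502+1451) = 0.4141; √ = 0.6435.
h = (26.4/2)·0.6435 = 8.49 m.

8.5 m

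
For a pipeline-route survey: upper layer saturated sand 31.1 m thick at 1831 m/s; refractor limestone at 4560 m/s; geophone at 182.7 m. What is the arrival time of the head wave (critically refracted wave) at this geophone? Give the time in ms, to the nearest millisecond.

71 ms

t = x/V₂ + 2h·√(V₂²−V₁²)/(V₁V₂).
√(V₂²−V₁²) = √(4560²−1831²) = 4176.2 m/s; delay term = 2·31.1·4176.2/(1831·4560) = 0.03111 s.
t = 182.7/4560 + 0.03111 = 0.07118 s.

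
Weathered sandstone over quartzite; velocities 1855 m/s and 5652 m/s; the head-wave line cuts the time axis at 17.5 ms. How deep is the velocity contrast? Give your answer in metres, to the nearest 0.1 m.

h = tᵢ·V₁·V₂ / (2·√(V₂²−V₁²)).
√(V₂²−V₁²) = √(5652² − 1855²) = 5338.9 m/s.
h = 0.0175 s × 1855 × 5652 / (2 × 5338.9) = 17.18 m.

17.2 m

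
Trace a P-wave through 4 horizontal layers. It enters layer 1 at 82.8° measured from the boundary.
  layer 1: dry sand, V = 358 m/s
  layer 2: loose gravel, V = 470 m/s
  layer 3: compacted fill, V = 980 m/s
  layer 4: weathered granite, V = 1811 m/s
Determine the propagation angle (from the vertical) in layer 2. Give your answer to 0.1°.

9.5°

From the normal: θ₁ = 90° − 82.8° = 7.2°.
Snell's law across each interface conserves sin θ / V, so sin θ_2 = V_2·sin θ₁/V₁.
sin θ_2 = 470 × sin 7.2° / 358 = 0.1645.
θ_2 = 9.47° from the vertical.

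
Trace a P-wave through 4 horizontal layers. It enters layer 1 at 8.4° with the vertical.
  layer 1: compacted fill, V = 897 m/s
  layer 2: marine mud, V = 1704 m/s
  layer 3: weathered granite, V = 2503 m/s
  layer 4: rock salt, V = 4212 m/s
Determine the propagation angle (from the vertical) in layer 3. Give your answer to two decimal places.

24.06°

Ray parameter p = sin 8.4° / 897 = 1.6286e-04 s/m.
sin θ_3 = p·V_3 = 1.6286e-04 × 2503 = 0.4076.
θ_3 = 24.06° from the vertical.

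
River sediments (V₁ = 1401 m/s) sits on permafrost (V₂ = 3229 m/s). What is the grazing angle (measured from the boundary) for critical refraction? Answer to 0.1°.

Critical incidence: sin θ_c = V₁/V₂ = 1401/3229 = 0.4339.
θ_c = arcsin 0.4339 = 25.71°.
Measured from the interface: 90° − 25.71° = 64.29°.

64.3°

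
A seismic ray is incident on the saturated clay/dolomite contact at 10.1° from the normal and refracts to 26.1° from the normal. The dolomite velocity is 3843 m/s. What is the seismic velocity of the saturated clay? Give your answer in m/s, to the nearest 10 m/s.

sin 10.1° = 0.1754; sin 26.1° = 0.4399.
V₁ = V₂·(sin θ₁/sin θ₂) = 3843·(0.1754/0.4399) = 1531.88 m/s.

1530 m/s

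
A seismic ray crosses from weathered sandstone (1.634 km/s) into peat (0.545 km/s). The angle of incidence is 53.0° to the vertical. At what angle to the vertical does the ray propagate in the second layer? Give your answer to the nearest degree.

sin θ₁/V₁ = sin θ₂/V₂ ⇒ sin θ₂ = 0.545·sin 53.0°/1.634 = 0.545·0.7986/1.634 = 0.2664.
θ₂ = sin⁻¹(0.2664) = 15.45° (from vertical).

15°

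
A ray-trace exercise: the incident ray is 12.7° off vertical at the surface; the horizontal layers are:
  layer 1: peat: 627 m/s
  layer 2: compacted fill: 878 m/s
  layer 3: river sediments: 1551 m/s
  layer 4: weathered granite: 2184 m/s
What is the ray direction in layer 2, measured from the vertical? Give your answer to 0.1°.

Ray parameter p = sin 12.7° / 627 = 3.5063e-04 s/m.
sin θ_2 = p·V_2 = 3.5063e-04 × 878 = 0.3079.
θ_2 = 17.93° from the vertical.

17.9°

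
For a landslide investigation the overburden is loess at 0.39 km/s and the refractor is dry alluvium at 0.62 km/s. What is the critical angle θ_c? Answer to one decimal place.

Critical incidence: sin θ_c = V₁/V₂ = 0.39/0.62 = 0.6290.
θ_c = arcsin 0.6290 = 38.98°.

39.0°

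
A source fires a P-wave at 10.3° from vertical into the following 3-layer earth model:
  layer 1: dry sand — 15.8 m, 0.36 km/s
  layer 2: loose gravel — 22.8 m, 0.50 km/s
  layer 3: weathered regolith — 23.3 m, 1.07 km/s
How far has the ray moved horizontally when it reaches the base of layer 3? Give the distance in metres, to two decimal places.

Apply Snell's law at each interface; in layer i the horizontal offset is hᵢ·tan θᵢ.
Layer 1: θ = 10.30°; offset = 15.8·tan 10.30° = 2.8713 m.
Layer 2: sin θ = 0.50·sin 10.3°/0.36 = 0.2483, θ = 14.38°; offset = 22.8·tan 14.38° = 5.8452 m.
Layer 3: sin θ = 1.07·sin 10.3°/0.36 = 0.5314, θ = 32.10°; offset = 23.3·tan 32.10° = 14.6176 m.
Total horizontal offset = 23.3342 m.

23.33 m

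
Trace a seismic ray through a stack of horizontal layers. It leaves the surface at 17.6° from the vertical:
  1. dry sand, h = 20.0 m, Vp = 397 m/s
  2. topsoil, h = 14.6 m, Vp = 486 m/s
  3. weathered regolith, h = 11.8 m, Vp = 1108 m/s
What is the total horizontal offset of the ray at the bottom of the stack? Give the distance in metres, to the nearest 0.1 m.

p = sin θ₁/V₁ = sin 17.6°/397 = 7.6164e-04 s/m is conserved through the stack.
Layer 1: θ = 17.60°; offset = 20.0·tan 17.60° = 6.344 m.
Layer 2: sin θ = p·486 = 0.3702 → θ = 21.73°; offset = 14.6·tan 21.73° = 5.817 m.
Layer 3: sin θ = p·1108 = 0.8439 → θ = 57.55°; offset = 11.8·tan 57.55° = 18.561 m.
Total horizontal offset = 30.722 m.

30.7 m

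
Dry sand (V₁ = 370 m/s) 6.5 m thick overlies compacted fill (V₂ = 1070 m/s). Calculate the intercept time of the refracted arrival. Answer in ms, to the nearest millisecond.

θ_c = arcsin(V₁/V₂) = arcsin(370/1070) = 20.23°; cos θ_c = 0.9383.
tᵢ = 2h·cos θ_c / V₁ = 2·6.5·0.9383 / 370 = 0.03297 s.

33 ms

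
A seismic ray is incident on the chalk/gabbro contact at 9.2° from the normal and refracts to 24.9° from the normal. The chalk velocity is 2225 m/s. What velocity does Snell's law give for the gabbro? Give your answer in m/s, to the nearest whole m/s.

5859 m/s

Snell's law: sin 9.2°/V₁ = sin 24.9°/V₂.
V₂ = V₁·sin 24.9°/sin 9.2° = 2225 × 2.6334 = 5859.38 m/s.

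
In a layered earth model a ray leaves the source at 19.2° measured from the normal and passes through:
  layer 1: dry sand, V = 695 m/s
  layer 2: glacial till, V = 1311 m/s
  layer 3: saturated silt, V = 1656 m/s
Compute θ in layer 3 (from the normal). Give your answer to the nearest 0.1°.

Ray parameter p = sin 19.2° / 695 = 4.7319e-04 s/m.
sin θ_3 = p·V_3 = 4.7319e-04 × 1656 = 0.7836.
θ_3 = arcsin 0.7836 = 51.59°.

51.6°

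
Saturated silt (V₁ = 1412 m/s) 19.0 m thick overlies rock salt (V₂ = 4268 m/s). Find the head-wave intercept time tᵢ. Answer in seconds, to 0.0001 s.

θ_c = arcsin(V₁/V₂) = arcsin(1412/4268) = 19.32°; cos θ_c = 0.9437.
tᵢ = 2h·cos θ_c / V₁ = 2·19.0·0.9437 / 1412 = 0.02540 s.

0.0254 s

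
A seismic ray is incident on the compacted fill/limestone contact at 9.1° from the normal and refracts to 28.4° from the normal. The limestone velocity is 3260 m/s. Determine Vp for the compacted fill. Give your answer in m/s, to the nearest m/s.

sin 9.1° = 0.1582; sin 28.4° = 0.4756.
V₁ = V₂·(sin θ₁/sin θ₂) = 3260·(0.1582/0.4756) = 1084.04 m/s.

1084 m/s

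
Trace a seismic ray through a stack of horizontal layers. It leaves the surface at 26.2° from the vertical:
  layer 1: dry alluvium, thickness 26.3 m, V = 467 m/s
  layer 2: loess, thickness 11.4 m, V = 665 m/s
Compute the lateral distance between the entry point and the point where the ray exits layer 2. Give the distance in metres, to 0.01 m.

22.16 m

p = sin θ₁/V₁ = sin 26.2°/467 = 9.4541e-04 s/m is conserved through the stack.
Layer 1: θ = 26.20°; offset = 26.3·tan 26.20° = 12.9412 m.
Layer 2: sin θ = p·665 = 0.6287 → θ = 38.95°; offset = 11.4·tan 38.95° = 9.2164 m.
Summing the layer offsets gives 22.1576 m.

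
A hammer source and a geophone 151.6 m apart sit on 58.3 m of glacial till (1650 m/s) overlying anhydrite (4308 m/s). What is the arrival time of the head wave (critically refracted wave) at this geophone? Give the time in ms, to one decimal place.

100.5 ms

t = x/V₂ + 2h·√(V₂²−V₁²)/(V₁V₂).
√(V₂²−V₁²) = √(4308²−1650²) = 3979.5 m/s; delay term = 2·58.3·3979.5/(1650·4308) = 0.06528 s.
t = 151.6/4308 + 0.06528 = 0.10047 s.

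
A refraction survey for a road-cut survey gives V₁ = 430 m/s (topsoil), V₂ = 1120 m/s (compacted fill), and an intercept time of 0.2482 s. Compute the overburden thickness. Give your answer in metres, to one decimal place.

57.8 m

θ_c = arcsin(430/1120) = 22.58°; cos θ_c = 0.9234.
tᵢ = 2h cos θ_c/V₁ ⇒ h = tᵢ·V₁/(2 cos θ_c) = 0.2482·430/(2·0.9234) = 57.79 m.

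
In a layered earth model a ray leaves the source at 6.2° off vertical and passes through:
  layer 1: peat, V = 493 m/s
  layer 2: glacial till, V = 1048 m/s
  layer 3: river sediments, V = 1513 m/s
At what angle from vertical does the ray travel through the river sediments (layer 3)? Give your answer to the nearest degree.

19°

Ray parameter p = sin 6.2° / 493 = 2.1907e-04 s/m.
sin θ_3 = p·V_3 = 2.1907e-04 × 1513 = 0.3314.
θ_3 = 19.36° from the vertical.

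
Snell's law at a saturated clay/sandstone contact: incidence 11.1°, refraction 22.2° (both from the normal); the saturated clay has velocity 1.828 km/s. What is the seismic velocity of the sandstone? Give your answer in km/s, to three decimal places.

3.588 km/s

sin 11.1° = 0.1925; sin 22.2° = 0.3778.
V₂ = V₁·(sin θ₂/sin θ₁) = 1.828·(0.3778/0.1925) = 3.588 km/s.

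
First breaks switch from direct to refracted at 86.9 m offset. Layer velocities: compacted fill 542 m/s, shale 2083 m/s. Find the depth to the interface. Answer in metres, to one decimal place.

33.3 m

x_cross = 2h·√((V₂+V₁)/(V₂−V₁)) → h = x_cross / (2·√((V₂+V₁)/(V₂−V₁))).
√((V₂+V₁)/(V₂−V₁)) = √((2083+542)/(2083−542)) = 1.3052.
h = 86.9 / (2·1.3052) = 33.29 m.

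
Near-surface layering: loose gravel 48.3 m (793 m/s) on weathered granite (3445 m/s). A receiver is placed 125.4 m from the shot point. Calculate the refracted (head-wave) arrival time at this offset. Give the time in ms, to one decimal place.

t = x/V₂ + 2h·√(V₂²−V₁²)/(V₁V₂).
√(V₂²−V₁²) = √(3445²−793²) = 3352.5 m/s; delay term = 2·48.3·3352.5/(793·3445) = 0.11854 s.
t = 125.4/3445 + 0.11854 = 0.15495 s.

154.9 ms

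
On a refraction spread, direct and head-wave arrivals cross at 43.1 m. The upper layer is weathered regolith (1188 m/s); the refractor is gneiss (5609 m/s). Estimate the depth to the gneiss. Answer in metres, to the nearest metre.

17 m

h = (x_cross/2)·√((V₂−V₁)/(V₂+V₁)).
(V₂−V₁)/(V₂+V₁) = (5609−1188)/(5609+1188) = 0.6504; √ = 0.8065.
h = (43.1/2)·0.8065 = 17.38 m.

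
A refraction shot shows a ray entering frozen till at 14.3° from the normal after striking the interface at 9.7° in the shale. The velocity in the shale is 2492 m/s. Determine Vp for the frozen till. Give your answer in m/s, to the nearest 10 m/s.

3650 m/s

sin 9.7° = 0.1685; sin 14.3° = 0.2470.
V₂ = V₁·(sin θ₂/sin θ₁) = 2492·(0.2470/0.1685) = 3653.18 m/s.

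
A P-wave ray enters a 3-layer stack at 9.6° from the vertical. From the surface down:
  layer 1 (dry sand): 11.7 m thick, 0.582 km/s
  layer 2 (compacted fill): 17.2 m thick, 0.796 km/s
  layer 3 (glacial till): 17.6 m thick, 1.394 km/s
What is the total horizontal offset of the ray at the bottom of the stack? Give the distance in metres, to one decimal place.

p = sin θ₁/V₁ = sin 9.6°/0.582 = 2.8654e-01 s/km is conserved through the stack.
Layer 1: θ = 9.60°; offset = 11.7·tan 9.60° = 1.979 m.
Layer 2: sin θ = p·0.796 = 0.2281 → θ = 13.18°; offset = 17.2·tan 13.18° = 4.029 m.
Layer 3: sin θ = p·1.394 = 0.3994 → θ = 23.54°; offset = 17.6·tan 23.54° = 7.669 m.
Σ offsets = 13.677 m.

13.7 m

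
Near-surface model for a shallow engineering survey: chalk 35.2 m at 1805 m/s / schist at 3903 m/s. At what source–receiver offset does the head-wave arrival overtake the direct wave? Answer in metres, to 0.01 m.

116.12 m

θ_c = arcsin(1805/3903) = 27.55°, so cos θ_c = 0.8866 and tᵢ = 2h cos θ_c/V₁ = 0.0346 s.
At crossover x/V₁ = x/V₂ + tᵢ ⇒ x = tᵢ/(1/V₁ − 1/V₂) = 0.03458/(5.5402e-04 − 2.5621e-04) = 116.12 m.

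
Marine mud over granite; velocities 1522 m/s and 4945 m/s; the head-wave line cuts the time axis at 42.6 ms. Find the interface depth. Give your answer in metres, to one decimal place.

34.1 m

h = tᵢ·V₁·V₂ / (2·√(V₂²−V₁²)).
√(V₂²−V₁²) = √(4945² − 1522²) = 4704.9 m/s.
h = 0.0426 s × 1522 × 4945 / (2 × 4704.9) = 34.07 m.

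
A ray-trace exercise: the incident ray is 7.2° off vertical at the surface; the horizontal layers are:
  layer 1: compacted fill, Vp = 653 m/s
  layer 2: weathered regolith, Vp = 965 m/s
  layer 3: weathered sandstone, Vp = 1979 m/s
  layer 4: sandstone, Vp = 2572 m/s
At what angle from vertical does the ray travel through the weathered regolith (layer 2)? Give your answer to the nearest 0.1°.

10.7°

Ray parameter p = sin 7.2° / 653 = 1.9193e-04 s/m.
sin θ_2 = p·V_2 = 1.9193e-04 × 965 = 0.1852.
θ_2 = arcsin 0.1852 = 10.67°.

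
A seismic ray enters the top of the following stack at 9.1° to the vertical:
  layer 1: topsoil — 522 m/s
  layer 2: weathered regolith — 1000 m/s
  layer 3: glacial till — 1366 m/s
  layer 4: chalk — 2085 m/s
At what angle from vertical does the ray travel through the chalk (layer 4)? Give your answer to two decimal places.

Ray parameter p = sin 9.1° / 522 = 3.0298e-04 s/m.
sin θ_4 = p·V_4 = 3.0298e-04 × 2085 = 0.6317.
θ_4 = arcsin 0.6317 = 39.18°.

39.18°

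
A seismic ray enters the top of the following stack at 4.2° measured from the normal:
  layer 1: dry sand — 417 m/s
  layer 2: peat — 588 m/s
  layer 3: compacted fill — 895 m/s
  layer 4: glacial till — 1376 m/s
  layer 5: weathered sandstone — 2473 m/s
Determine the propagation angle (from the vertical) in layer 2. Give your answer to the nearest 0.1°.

Snell's law across each interface conserves sin θ / V, so sin θ_2 = V_2·sin θ₁/V₁.
sin θ_2 = 588 × sin 4.2° / 417 = 0.1033.
θ_2 = arcsin 0.1033 = 5.93°.

5.9°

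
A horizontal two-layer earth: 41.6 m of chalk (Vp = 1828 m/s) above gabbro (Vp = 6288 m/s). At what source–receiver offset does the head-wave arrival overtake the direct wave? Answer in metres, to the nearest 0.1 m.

112.2 m

x_cross = 2h·√((V₂+V₁)/(V₂−V₁)).
(V₂+V₁)/(V₂−V₁) = (6288+1828)/(6288−1828) = 1.8197; √ = 1.3490.
x_cross = 2·41.6·1.3490 = 112.23 m.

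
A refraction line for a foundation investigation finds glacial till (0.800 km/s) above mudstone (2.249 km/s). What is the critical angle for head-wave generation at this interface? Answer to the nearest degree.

At critical incidence the refracted ray runs along the interface (θ₂ = 90°), so sin θ_c = V₁/V₂.
θ_c = arcsin(0.800/2.249) = arcsin 0.3557 = 20.84°.

21°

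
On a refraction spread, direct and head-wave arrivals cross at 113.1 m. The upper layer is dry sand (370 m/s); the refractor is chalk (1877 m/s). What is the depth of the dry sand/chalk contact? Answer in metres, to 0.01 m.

x_cross = 2h·√((V₂+V₁)/(V₂−V₁)) → h = x_cross / (2·√((V₂+V₁)/(V₂−V₁))).
√((V₂+V₁)/(V₂−V₁)) = √((1877+370)/(1877−370)) = 1.2211.
h = 113.1 / (2·1.2211) = 46.31 m.

46.31 m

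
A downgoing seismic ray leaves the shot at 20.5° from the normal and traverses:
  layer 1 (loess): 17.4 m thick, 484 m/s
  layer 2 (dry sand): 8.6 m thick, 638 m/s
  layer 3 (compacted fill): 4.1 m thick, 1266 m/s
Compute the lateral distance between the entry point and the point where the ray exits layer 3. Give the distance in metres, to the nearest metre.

20 m

Apply Snell's law at each interface; in layer i the horizontal offset is hᵢ·tan θᵢ.
Layer 1: θ = 20.50°; offset = 17.4·tan 20.50° = 6.506 m.
Layer 2: sin θ = 638·sin 20.5°/484 = 0.4616, θ = 27.49°; offset = 8.6·tan 27.49° = 4.476 m.
Layer 3: sin θ = 1266·sin 20.5°/484 = 0.9160, θ = 66.35°; offset = 4.1·tan 66.35° = 9.364 m.
Σ offsets = 20.345 m.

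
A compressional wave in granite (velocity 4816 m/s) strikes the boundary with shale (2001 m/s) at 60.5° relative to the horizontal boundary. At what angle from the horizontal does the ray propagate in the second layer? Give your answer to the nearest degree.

78°

Convert to the normal: θ₁ = 90° − 60.5° = 29.5°.
sin θ₁/V₁ = sin θ₂/V₂ ⇒ sin θ₂ = 2001·sin 29.5°/4816 = 2001·0.4924/4816 = 0.2046.
θ₂ = arcsin 0.2046 = 11.81° from the normal.
From the interface: 90° − 11.81° = 78.19°.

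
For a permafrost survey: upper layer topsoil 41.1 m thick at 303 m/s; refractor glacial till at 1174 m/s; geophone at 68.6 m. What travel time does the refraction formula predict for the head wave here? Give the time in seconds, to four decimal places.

t = x/V₂ + 2h·√(V₂²−V₁²)/(V₁V₂).
√(V₂²−V₁²) = √(1174²−303²) = 1134.2 m/s; delay term = 2·41.1·1134.2/(303·1174) = 0.26210 s.
t = 68.6/1174 + 0.26210 = 0.32053 s.

0.3205 s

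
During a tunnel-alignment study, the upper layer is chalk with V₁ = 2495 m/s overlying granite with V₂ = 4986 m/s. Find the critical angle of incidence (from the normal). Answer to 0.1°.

30.0°

At critical incidence the refracted ray runs along the interface (θ₂ = 90°), so sin θ_c = V₁/V₂.
θ_c = arcsin(2495/4986) = arcsin 0.5004 = 30.03°.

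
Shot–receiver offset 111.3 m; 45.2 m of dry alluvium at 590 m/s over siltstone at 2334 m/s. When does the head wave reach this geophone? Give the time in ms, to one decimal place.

195.9 ms

θ_c = arcsin(V₁/V₂) = arcsin(590/2334) = 14.64°, cos θ_c = 0.9675.
Intercept time tᵢ = 2h cos θ_c / V₁ = 2·45.2·0.9675/590 = 0.14824 s.
t = x/V₂ + tᵢ = 111.3/2334 + 0.14824 = 0.19593 s.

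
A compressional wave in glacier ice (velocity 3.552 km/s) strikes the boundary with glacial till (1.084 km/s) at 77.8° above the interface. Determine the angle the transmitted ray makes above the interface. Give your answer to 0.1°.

86.3°

Angle from the normal: 90° − 77.8° = 12.2°.
Snell's law: sin θ₂ = (V₂/V₁)·sin θ₁ = (1.084/3.552)·sin 12.2° = 0.0645.
θ₂ = sin⁻¹(0.0645) = 3.70° (from vertical).
From the interface: 90° − 3.70° = 86.30°.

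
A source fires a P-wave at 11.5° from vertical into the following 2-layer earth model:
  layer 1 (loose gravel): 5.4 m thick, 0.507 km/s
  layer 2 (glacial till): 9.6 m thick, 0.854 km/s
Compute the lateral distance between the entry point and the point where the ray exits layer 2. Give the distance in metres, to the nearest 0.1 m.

p = sin θ₁/V₁ = sin 11.5°/0.507 = 3.9323e-01 s/km is conserved through the stack.
Layer 1: θ = 11.50°; offset = 5.4·tan 11.50° = 1.099 m.
Layer 2: sin θ = p·0.854 = 0.3358 → θ = 19.62°; offset = 9.6·tan 19.62° = 3.423 m.
Summing the layer offsets gives 4.521 m.

4.5 m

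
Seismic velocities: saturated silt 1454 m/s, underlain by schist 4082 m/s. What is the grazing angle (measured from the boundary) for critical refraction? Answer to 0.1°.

69.1°

Critical incidence: sin θ_c = V₁/V₂ = 1454/4082 = 0.3562.
θ_c = arcsin 0.3562 = 20.87°.
Measured from the interface: 90° − 20.87° = 69.13°.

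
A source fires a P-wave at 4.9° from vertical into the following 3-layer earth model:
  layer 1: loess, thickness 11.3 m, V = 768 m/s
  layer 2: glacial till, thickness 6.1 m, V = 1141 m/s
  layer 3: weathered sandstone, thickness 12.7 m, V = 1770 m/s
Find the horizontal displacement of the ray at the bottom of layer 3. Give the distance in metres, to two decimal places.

p = sin θ₁/V₁ = sin 4.9°/768 = 1.1122e-04 s/m is conserved through the stack.
Layer 1: θ = 4.90°; offset = 11.3·tan 4.90° = 0.9688 m.
Layer 2: sin θ = p·1141 = 0.1269 → θ = 7.29°; offset = 6.1·tan 7.29° = 0.7804 m.
Layer 3: sin θ = p·1770 = 0.1969 → θ = 11.35°; offset = 12.7·tan 11.35° = 2.5500 m.
Total horizontal offset = 4.2992 m.

4.30 m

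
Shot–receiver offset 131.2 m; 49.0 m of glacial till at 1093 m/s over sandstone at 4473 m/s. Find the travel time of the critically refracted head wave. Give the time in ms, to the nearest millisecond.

θ_c = arcsin(V₁/V₂) = arcsin(1093/4473) = 14.14°, cos θ_c = 0.9697.
Intercept time tᵢ = 2h cos θ_c / V₁ = 2·49.0·0.9697/1093 = 0.08694 s.
t = x/V₂ + tᵢ = 131.2/4473 + 0.08694 = 0.11628 s.

116 ms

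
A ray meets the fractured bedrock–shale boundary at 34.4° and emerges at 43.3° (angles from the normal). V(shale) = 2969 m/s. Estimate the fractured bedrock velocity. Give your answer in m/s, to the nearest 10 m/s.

sin 34.4° = 0.5650; sin 43.3° = 0.6858.
V₁ = V₂·(sin θ₁/sin θ₂) = 2969·(0.5650/0.6858) = 2445.82 m/s.

2450 m/s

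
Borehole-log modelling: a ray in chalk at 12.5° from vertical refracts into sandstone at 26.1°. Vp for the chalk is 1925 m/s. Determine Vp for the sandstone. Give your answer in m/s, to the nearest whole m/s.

sin 12.5° = 0.2164; sin 26.1° = 0.4399.
V₂ = V₁·(sin θ₂/sin θ₁) = 1925·(0.4399/0.2164) = 3912.79 m/s.

3913 m/s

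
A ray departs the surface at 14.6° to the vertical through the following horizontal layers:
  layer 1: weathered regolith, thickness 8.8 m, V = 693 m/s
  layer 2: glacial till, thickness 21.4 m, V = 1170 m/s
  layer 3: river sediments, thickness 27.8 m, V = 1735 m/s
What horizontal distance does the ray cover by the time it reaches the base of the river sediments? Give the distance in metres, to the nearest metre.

35 m

Apply Snell's law at each interface; in layer i the horizontal offset is hᵢ·tan θᵢ.
Layer 1: θ = 14.60°; offset = 8.8·tan 14.60° = 2.292 m.
Layer 2: sin θ = 1170·sin 14.6°/693 = 0.4256, θ = 25.19°; offset = 21.4·tan 25.19° = 10.064 m.
Layer 3: sin θ = 1735·sin 14.6°/693 = 0.6311, θ = 39.13°; offset = 27.8·tan 39.13° = 22.617 m.
Σ offsets = 34.973 m.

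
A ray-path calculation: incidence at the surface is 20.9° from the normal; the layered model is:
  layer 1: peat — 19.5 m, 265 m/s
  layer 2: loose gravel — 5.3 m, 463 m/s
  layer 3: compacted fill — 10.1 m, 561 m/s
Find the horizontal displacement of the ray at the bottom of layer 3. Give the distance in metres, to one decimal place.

23.3 m

Apply Snell's law at each interface; in layer i the horizontal offset is hᵢ·tan θᵢ.
Layer 1: θ = 20.90°; offset = 19.5·tan 20.90° = 7.446 m.
Layer 2: sin θ = 463·sin 20.9°/265 = 0.6233, θ = 38.56°; offset = 5.3·tan 38.56° = 4.224 m.
Layer 3: sin θ = 561·sin 20.9°/265 = 0.7552, θ = 49.04°; offset = 10.1·tan 49.04° = 11.637 m.
Σ offsets = 23.307 m.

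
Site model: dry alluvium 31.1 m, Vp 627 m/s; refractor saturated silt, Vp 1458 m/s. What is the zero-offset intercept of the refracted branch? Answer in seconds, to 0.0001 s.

0.0896 s

tᵢ = 2h·√(V₂²−V₁²)/(V₁V₂).
√(V₂²−V₁²) = √(1458²−627²) = 1316.3 m/s.
tᵢ = 2·31.1·1316.3/(627·1458) = 0.08956 s.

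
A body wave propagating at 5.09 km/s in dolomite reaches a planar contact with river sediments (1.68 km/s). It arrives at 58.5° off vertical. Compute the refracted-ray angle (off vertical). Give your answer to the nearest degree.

16°

Snell's law: sin θ₂ = (V₂/V₁)·sin θ₁ = (1.68/5.09)·sin 58.5° = 0.2814.
θ₂ = sin⁻¹(0.2814) = 16.35° (from vertical).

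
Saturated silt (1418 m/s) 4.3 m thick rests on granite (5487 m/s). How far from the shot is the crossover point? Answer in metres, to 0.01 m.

θ_c = arcsin(1418/5487) = 14.98°, so cos θ_c = 0.9660 and tᵢ = 2h cos θ_c/V₁ = 0.0059 s.
At crossover x/V₁ = x/V₂ + tᵢ ⇒ x = tᵢ/(1/V₁ − 1/V₂) = 0.00586/(7.0522e-04 − 1.8225e-04) = 11.20 m.

11.20 m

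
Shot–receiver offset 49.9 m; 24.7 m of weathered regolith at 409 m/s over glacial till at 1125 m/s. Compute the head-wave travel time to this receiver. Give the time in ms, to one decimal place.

θ_c = arcsin(V₁/V₂) = arcsin(409/1125) = 21.32°, cos θ_c = 0.9316.
Intercept time tᵢ = 2h cos θ_c / V₁ = 2·24.7·0.9316/409 = 0.11252 s.
t = x/V₂ + tᵢ = 49.9/1125 + 0.11252 = 0.15687 s.

156.9 ms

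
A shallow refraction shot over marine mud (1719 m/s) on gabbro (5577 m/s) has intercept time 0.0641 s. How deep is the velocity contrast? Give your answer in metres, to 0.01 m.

θ_c = arcsin(1719/5577) = 17.95°; cos θ_c = 0.9513.
tᵢ = 2h cos θ_c/V₁ ⇒ h = tᵢ·V₁/(2 cos θ_c) = 0.0641·1719/(2·0.9513) = 57.91 m.

57.91 m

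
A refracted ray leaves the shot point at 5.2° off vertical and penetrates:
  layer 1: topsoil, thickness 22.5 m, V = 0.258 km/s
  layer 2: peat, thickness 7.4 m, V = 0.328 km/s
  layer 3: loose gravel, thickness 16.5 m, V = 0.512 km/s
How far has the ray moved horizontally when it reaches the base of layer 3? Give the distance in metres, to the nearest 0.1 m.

p = sin θ₁/V₁ = sin 5.2°/0.258 = 3.5129e-01 s/km is conserved through the stack.
Layer 1: θ = 5.20°; offset = 22.5·tan 5.20° = 2.048 m.
Layer 2: sin θ = p·0.328 = 0.1152 → θ = 6.62°; offset = 7.4·tan 6.62° = 0.858 m.
Layer 3: sin θ = p·0.512 = 0.1799 → θ = 10.36°; offset = 16.5·tan 10.36° = 3.017 m.
Total horizontal offset = 5.923 m.

5.9 m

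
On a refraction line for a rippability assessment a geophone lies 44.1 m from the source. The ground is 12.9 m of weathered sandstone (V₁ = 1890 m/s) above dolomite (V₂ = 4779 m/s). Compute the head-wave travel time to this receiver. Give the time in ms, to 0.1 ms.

21.8 ms

t = x/V₂ + 2h·√(V₂²−V₁²)/(V₁V₂).
√(V₂²−V₁²) = √(4779²−1890²) = 4389.4 m/s; delay term = 2·12.9·4389.4/(1890·4779) = 0.01254 s.
t = 44.1/4779 + 0.01254 = 0.02177 s.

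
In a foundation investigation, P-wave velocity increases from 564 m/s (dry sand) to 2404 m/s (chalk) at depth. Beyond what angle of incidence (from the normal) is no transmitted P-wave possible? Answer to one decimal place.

Critical incidence: sin θ_c = V₁/V₂ = 564/2404 = 0.2346.
θ_c = arcsin 0.2346 = 13.57°.

13.6°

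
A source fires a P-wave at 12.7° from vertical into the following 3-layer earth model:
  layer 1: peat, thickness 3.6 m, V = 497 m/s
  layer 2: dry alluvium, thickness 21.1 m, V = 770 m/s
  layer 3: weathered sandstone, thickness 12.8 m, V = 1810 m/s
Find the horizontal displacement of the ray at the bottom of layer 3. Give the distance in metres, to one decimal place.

Apply Snell's law at each interface; in layer i the horizontal offset is hᵢ·tan θᵢ.
Layer 1: θ = 12.70°; offset = 3.6·tan 12.70° = 0.811 m.
Layer 2: sin θ = 770·sin 12.7°/497 = 0.3406, θ = 19.91°; offset = 21.1·tan 19.91° = 7.644 m.
Layer 3: sin θ = 1810·sin 12.7°/497 = 0.8006, θ = 53.19°; offset = 12.8·tan 53.19° = 17.105 m.
Total horizontal offset = 25.560 m.

25.6 m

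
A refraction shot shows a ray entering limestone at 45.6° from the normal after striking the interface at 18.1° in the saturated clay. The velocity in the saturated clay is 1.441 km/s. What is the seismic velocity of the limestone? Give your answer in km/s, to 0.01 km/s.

Snell's law: sin 18.1°/V₁ = sin 45.6°/V₂.
V₂ = V₁·sin 45.6°/sin 18.1° = 1.441 × 2.2997 = 3.31 km/s.

3.31 km/s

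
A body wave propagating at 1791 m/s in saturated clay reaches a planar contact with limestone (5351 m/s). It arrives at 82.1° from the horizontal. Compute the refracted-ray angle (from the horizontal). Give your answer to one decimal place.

Angle from the normal: 90° − 82.1° = 7.9°.
Snell's law: sin θ₂ = (V₂/V₁)·sin θ₁ = (5351/1791)·sin 7.9° = 0.4106.
θ₂ = sin⁻¹(0.4106) = 24.25° (from vertical).
From the interface: 90° − 24.25° = 65.75°.

65.8°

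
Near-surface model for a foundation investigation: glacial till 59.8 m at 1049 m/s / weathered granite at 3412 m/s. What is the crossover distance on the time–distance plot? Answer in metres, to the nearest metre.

x_cross = 2h·√((V₂+V₁)/(V₂−V₁)).
(V₂+V₁)/(V₂−V₁) = (3412+1049)/(3412−1049) = 1.8879; √ = 1.3740.
x_cross = 2·59.8·1.3740 = 164.33 m.

164 m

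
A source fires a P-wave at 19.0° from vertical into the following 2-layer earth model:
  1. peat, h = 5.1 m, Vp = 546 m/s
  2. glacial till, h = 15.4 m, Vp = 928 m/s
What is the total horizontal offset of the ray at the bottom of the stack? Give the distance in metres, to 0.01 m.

p = sin θ₁/V₁ = sin 19.0°/546 = 5.9628e-04 s/m is conserved through the stack.
Layer 1: θ = 19.00°; offset = 5.1·tan 19.00° = 1.7561 m.
Layer 2: sin θ = p·928 = 0.5533 → θ = 33.60°; offset = 15.4·tan 33.60° = 10.2305 m.
Total horizontal offset = 11.9866 m.

11.99 m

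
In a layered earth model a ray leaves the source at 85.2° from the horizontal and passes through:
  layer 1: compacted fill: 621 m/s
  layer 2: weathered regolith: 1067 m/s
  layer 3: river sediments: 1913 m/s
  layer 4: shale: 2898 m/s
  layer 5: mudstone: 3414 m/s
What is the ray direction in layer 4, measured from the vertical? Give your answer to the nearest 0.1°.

23.0°

From the normal: θ₁ = 90° − 85.2° = 4.8°.
Ray parameter p = sin 4.8° / 621 = 1.3475e-04 s/m.
sin θ_4 = p·V_4 = 1.3475e-04 × 2898 = 0.3905.
θ_4 = arcsin 0.3905 = 22.99°.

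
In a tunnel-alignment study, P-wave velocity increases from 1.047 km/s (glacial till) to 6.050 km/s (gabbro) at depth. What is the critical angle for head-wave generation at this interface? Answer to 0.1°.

At critical incidence the refracted ray runs along the interface (θ₂ = 90°), so sin θ_c = V₁/V₂.
θ_c = arcsin(1.047/6.050) = arcsin 0.1731 = 9.97°.

10.0°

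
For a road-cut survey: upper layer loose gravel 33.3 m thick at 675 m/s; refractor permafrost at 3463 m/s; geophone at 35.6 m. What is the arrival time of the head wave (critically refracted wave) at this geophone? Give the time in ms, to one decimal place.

107.1 ms

t = x/V₂ + 2h·√(V₂²−V₁²)/(V₁V₂).
√(V₂²−V₁²) = √(3463²−675²) = 3396.6 m/s; delay term = 2·33.3·3396.6/(675·3463) = 0.09677 s.
t = 35.6/3463 + 0.09677 = 0.10705 s.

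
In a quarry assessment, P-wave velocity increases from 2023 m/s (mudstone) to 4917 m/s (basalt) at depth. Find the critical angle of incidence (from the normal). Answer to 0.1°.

Critical incidence: sin θ_c = V₁/V₂ = 2023/4917 = 0.4114.
θ_c = arcsin 0.4114 = 24.29°.

24.3°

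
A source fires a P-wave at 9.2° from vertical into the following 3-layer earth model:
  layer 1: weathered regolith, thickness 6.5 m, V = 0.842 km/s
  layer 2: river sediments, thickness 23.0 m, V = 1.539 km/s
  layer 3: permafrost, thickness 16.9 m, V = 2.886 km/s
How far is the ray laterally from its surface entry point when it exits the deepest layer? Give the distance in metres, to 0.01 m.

19.15 m

p = sin θ₁/V₁ = sin 9.2°/0.842 = 1.8988e-01 s/km is conserved through the stack.
Layer 1: θ = 9.20°; offset = 6.5·tan 9.20° = 1.0528 m.
Layer 2: sin θ = p·1.539 = 0.2922 → θ = 16.99°; offset = 23.0·tan 16.99° = 7.0281 m.
Layer 3: sin θ = p·2.886 = 0.5480 → θ = 33.23°; offset = 16.9·tan 33.23° = 11.0717 m.
Summing the layer offsets gives 19.1525 m.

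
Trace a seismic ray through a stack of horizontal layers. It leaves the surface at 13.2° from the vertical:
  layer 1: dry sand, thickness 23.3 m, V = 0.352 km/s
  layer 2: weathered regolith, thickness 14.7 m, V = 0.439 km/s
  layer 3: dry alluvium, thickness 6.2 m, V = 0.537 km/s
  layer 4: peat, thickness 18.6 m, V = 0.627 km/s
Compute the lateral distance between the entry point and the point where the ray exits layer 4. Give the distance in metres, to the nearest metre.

p = sin θ₁/V₁ = sin 13.2°/0.352 = 6.4872e-01 s/km is conserved through the stack.
Layer 1: θ = 13.20°; offset = 23.3·tan 13.20° = 5.465 m.
Layer 2: sin θ = p·0.439 = 0.2848 → θ = 16.55°; offset = 14.7·tan 16.55° = 4.367 m.
Layer 3: sin θ = p·0.537 = 0.3484 → θ = 20.39°; offset = 6.2·tan 20.39° = 2.304 m.
Layer 4: sin θ = p·0.627 = 0.4067 → θ = 24.00°; offset = 18.6·tan 24.00° = 8.282 m.
Summing the layer offsets gives 20.418 m.

20 m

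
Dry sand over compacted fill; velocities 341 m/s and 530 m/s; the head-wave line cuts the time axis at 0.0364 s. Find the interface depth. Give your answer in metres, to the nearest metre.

8 m

θ_c = arcsin(341/530) = 40.05°; cos θ_c = 0.7655.
tᵢ = 2h cos θ_c/V₁ ⇒ h = tᵢ·V₁/(2 cos θ_c) = 0.0364·341/(2·0.7655) = 8.11 m.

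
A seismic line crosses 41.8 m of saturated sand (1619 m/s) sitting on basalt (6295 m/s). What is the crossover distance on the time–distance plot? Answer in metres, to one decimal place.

108.8 m

θ_c = arcsin(1619/6295) = 14.90°, so cos θ_c = 0.9664 and tᵢ = 2h cos θ_c/V₁ = 0.0499 s.
At crossover x/V₁ = x/V₂ + tᵢ ⇒ x = tᵢ/(1/V₁ − 1/V₂) = 0.04990/(6.1767e-04 − 1.5886e-04) = 108.76 m.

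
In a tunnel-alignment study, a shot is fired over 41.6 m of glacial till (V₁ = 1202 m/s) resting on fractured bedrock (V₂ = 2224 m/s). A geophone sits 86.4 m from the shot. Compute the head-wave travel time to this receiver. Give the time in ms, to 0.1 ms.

θ_c = arcsin(V₁/V₂) = arcsin(1202/2224) = 32.72°, cos θ_c = 0.8414.
Intercept time tᵢ = 2h cos θ_c / V₁ = 2·41.6·0.8414/1202 = 0.05824 s.
t = x/V₂ + tᵢ = 86.4/2224 + 0.05824 = 0.09709 s.

97.1 ms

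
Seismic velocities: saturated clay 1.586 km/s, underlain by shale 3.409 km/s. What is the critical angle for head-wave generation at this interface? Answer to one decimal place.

Critical incidence: sin θ_c = V₁/V₂ = 1.586/3.409 = 0.4652.
θ_c = arcsin 0.4652 = 27.73°.

27.7°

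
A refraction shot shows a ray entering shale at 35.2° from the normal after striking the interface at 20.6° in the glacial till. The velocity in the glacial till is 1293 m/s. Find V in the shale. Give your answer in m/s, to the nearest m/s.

Snell's law: sin 20.6°/V₁ = sin 35.2°/V₂.
V₂ = V₁·sin 35.2°/sin 20.6° = 1293 × 1.6383 = 2118.36 m/s.

2118 m/s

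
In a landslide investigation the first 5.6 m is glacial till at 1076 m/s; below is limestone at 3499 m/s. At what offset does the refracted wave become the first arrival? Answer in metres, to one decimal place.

15.4 m

θ_c = arcsin(1076/3499) = 17.91°, so cos θ_c = 0.9515 and tᵢ = 2h cos θ_c/V₁ = 0.0099 s.
At crossover x/V₁ = x/V₂ + tᵢ ⇒ x = tᵢ/(1/V₁ − 1/V₂) = 0.00990/(9.2937e-04 − 2.8580e-04) = 15.39 m.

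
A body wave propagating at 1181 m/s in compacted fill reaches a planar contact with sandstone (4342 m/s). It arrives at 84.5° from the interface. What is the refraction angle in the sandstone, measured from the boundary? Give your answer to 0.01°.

Angle from the normal: 90° − 84.5° = 5.5°.
Snell's law: sin θ₂ = (V₂/V₁)·sin θ₁ = (4342/1181)·sin 5.5° = 0.3524.
θ₂ = arcsin 0.3524 = 20.63° from the normal.
From the interface: 90° − 20.63° = 69.37°.

69.37°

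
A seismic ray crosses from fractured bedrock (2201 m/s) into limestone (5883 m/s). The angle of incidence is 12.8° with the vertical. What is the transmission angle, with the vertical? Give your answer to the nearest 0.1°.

Snell's law: sin θ₂ = (V₂/V₁)·sin θ₁ = (5883/2201)·sin 12.8° = 0.5922.
θ₂ = sin⁻¹(0.5922) = 36.31° (from vertical).

36.3°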